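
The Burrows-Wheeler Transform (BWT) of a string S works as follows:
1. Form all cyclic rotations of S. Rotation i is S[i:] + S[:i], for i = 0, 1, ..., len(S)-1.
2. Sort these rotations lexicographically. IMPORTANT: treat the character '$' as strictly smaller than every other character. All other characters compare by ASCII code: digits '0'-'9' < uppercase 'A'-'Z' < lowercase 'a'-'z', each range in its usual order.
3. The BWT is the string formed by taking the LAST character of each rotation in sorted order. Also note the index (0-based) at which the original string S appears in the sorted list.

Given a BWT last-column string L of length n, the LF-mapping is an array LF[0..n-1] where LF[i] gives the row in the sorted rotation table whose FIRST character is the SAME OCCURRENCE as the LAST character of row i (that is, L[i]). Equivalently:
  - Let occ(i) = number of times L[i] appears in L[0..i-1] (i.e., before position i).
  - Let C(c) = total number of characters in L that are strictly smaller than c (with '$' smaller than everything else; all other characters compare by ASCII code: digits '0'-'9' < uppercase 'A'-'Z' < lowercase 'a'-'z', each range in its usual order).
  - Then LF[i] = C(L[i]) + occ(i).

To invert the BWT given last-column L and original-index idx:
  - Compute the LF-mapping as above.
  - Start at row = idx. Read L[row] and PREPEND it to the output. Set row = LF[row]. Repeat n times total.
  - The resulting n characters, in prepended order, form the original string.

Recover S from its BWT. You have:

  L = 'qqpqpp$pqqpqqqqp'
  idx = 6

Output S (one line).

Answer: pqqqqqqppqqpppq$

Derivation:
LF mapping: 7 8 1 9 2 3 0 4 10 11 5 12 13 14 15 6
Walk LF starting at row 6, prepending L[row]:
  step 1: row=6, L[6]='$', prepend. Next row=LF[6]=0
  step 2: row=0, L[0]='q', prepend. Next row=LF[0]=7
  step 3: row=7, L[7]='p', prepend. Next row=LF[7]=4
  step 4: row=4, L[4]='p', prepend. Next row=LF[4]=2
  step 5: row=2, L[2]='p', prepend. Next row=LF[2]=1
  step 6: row=1, L[1]='q', prepend. Next row=LF[1]=8
  step 7: row=8, L[8]='q', prepend. Next row=LF[8]=10
  step 8: row=10, L[10]='p', prepend. Next row=LF[10]=5
  step 9: row=5, L[5]='p', prepend. Next row=LF[5]=3
  step 10: row=3, L[3]='q', prepend. Next row=LF[3]=9
  step 11: row=9, L[9]='q', prepend. Next row=LF[9]=11
  step 12: row=11, L[11]='q', prepend. Next row=LF[11]=12
  step 13: row=12, L[12]='q', prepend. Next row=LF[12]=13
  step 14: row=13, L[13]='q', prepend. Next row=LF[13]=14
  step 15: row=14, L[14]='q', prepend. Next row=LF[14]=15
  step 16: row=15, L[15]='p', prepend. Next row=LF[15]=6
Reversed output: pqqqqqqppqqpppq$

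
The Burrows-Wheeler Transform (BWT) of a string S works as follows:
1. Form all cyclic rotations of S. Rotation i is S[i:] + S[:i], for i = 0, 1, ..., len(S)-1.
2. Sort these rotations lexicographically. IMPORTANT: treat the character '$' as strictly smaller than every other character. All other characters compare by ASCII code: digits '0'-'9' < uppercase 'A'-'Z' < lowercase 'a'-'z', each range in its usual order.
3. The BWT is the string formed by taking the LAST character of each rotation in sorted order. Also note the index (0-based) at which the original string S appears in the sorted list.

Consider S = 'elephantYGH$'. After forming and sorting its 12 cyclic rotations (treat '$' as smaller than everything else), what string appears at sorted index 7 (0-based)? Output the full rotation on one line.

Answer: hantYGH$elep

Derivation:
All 12 rotations (rotation i = S[i:]+S[:i]):
  rot[0] = elephantYGH$
  rot[1] = lephantYGH$e
  rot[2] = ephantYGH$el
  rot[3] = phantYGH$ele
  rot[4] = hantYGH$elep
  rot[5] = antYGH$eleph
  rot[6] = ntYGH$elepha
  rot[7] = tYGH$elephan
  rot[8] = YGH$elephant
  rot[9] = GH$elephantY
  rot[10] = H$elephantYG
  rot[11] = $elephantYGH
Sorted (with $ < everything):
  sorted[0] = $elephantYGH
  sorted[1] = GH$elephantY
  sorted[2] = H$elephantYG
  sorted[3] = YGH$elephant
  sorted[4] = antYGH$eleph
  sorted[5] = elephantYGH$
  sorted[6] = ephantYGH$el
  sorted[7] = hantYGH$elep
  sorted[8] = lephantYGH$e
  sorted[9] = ntYGH$elepha
  sorted[10] = phantYGH$ele
  sorted[11] = tYGH$elephan
sorted[7] = hantYGH$elep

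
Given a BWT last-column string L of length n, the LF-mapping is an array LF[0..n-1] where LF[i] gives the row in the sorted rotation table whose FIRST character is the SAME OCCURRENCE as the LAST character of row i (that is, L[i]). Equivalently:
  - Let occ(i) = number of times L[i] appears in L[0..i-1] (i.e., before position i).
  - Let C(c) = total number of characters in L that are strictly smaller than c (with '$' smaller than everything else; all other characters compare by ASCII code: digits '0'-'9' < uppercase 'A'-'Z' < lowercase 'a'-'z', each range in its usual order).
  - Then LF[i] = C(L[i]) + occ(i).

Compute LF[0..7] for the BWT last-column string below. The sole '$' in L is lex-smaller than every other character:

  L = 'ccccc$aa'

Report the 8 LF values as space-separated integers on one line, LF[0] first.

Char counts: '$':1, 'a':2, 'c':5
C (first-col start): C('$')=0, C('a')=1, C('c')=3
L[0]='c': occ=0, LF[0]=C('c')+0=3+0=3
L[1]='c': occ=1, LF[1]=C('c')+1=3+1=4
L[2]='c': occ=2, LF[2]=C('c')+2=3+2=5
L[3]='c': occ=3, LF[3]=C('c')+3=3+3=6
L[4]='c': occ=4, LF[4]=C('c')+4=3+4=7
L[5]='$': occ=0, LF[5]=C('$')+0=0+0=0
L[6]='a': occ=0, LF[6]=C('a')+0=1+0=1
L[7]='a': occ=1, LF[7]=C('a')+1=1+1=2

Answer: 3 4 5 6 7 0 1 2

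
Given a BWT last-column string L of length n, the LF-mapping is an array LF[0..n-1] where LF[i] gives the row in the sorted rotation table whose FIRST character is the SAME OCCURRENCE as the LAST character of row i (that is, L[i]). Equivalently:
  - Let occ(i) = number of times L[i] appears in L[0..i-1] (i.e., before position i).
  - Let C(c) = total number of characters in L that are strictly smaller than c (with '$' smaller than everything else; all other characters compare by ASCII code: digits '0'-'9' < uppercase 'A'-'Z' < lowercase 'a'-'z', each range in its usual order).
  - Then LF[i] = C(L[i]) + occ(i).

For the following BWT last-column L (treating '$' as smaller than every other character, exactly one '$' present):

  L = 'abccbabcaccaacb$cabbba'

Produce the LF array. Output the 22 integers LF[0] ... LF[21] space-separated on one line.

Answer: 1 8 15 16 9 2 10 17 3 18 19 4 5 20 11 0 21 6 12 13 14 7

Derivation:
Char counts: '$':1, 'a':7, 'b':7, 'c':7
C (first-col start): C('$')=0, C('a')=1, C('b')=8, C('c')=15
L[0]='a': occ=0, LF[0]=C('a')+0=1+0=1
L[1]='b': occ=0, LF[1]=C('b')+0=8+0=8
L[2]='c': occ=0, LF[2]=C('c')+0=15+0=15
L[3]='c': occ=1, LF[3]=C('c')+1=15+1=16
L[4]='b': occ=1, LF[4]=C('b')+1=8+1=9
L[5]='a': occ=1, LF[5]=C('a')+1=1+1=2
L[6]='b': occ=2, LF[6]=C('b')+2=8+2=10
L[7]='c': occ=2, LF[7]=C('c')+2=15+2=17
L[8]='a': occ=2, LF[8]=C('a')+2=1+2=3
L[9]='c': occ=3, LF[9]=C('c')+3=15+3=18
L[10]='c': occ=4, LF[10]=C('c')+4=15+4=19
L[11]='a': occ=3, LF[11]=C('a')+3=1+3=4
L[12]='a': occ=4, LF[12]=C('a')+4=1+4=5
L[13]='c': occ=5, LF[13]=C('c')+5=15+5=20
L[14]='b': occ=3, LF[14]=C('b')+3=8+3=11
L[15]='$': occ=0, LF[15]=C('$')+0=0+0=0
L[16]='c': occ=6, LF[16]=C('c')+6=15+6=21
L[17]='a': occ=5, LF[17]=C('a')+5=1+5=6
L[18]='b': occ=4, LF[18]=C('b')+4=8+4=12
L[19]='b': occ=5, LF[19]=C('b')+5=8+5=13
L[20]='b': occ=6, LF[20]=C('b')+6=8+6=14
L[21]='a': occ=6, LF[21]=C('a')+6=1+6=7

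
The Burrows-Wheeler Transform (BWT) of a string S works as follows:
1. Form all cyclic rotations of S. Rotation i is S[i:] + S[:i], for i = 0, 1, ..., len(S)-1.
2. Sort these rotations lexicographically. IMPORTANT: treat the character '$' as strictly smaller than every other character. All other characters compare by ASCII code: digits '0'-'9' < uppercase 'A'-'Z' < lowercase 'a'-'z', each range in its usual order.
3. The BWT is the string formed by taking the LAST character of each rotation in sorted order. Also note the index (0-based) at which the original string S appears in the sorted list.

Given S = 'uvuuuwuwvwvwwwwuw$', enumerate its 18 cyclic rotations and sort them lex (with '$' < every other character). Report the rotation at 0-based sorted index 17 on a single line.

All 18 rotations (rotation i = S[i:]+S[:i]):
  rot[0] = uvuuuwuwvwvwwwwuw$
  rot[1] = vuuuwuwvwvwwwwuw$u
  rot[2] = uuuwuwvwvwwwwuw$uv
  rot[3] = uuwuwvwvwwwwuw$uvu
  rot[4] = uwuwvwvwwwwuw$uvuu
  rot[5] = wuwvwvwwwwuw$uvuuu
  rot[6] = uwvwvwwwwuw$uvuuuw
  rot[7] = wvwvwwwwuw$uvuuuwu
  rot[8] = vwvwwwwuw$uvuuuwuw
  rot[9] = wvwwwwuw$uvuuuwuwv
  rot[10] = vwwwwuw$uvuuuwuwvw
  rot[11] = wwwwuw$uvuuuwuwvwv
  rot[12] = wwwuw$uvuuuwuwvwvw
  rot[13] = wwuw$uvuuuwuwvwvww
  rot[14] = wuw$uvuuuwuwvwvwww
  rot[15] = uw$uvuuuwuwvwvwwww
  rot[16] = w$uvuuuwuwvwvwwwwu
  rot[17] = $uvuuuwuwvwvwwwwuw
Sorted (with $ < everything):
  sorted[0] = $uvuuuwuwvwvwwwwuw
  sorted[1] = uuuwuwvwvwwwwuw$uv
  sorted[2] = uuwuwvwvwwwwuw$uvu
  sorted[3] = uvuuuwuwvwvwwwwuw$
  sorted[4] = uw$uvuuuwuwvwvwwww
  sorted[5] = uwuwvwvwwwwuw$uvuu
  sorted[6] = uwvwvwwwwuw$uvuuuw
  sorted[7] = vuuuwuwvwvwwwwuw$u
  sorted[8] = vwvwwwwuw$uvuuuwuw
  sorted[9] = vwwwwuw$uvuuuwuwvw
  sorted[10] = w$uvuuuwuwvwvwwwwu
  sorted[11] = wuw$uvuuuwuwvwvwww
  sorted[12] = wuwvwvwwwwuw$uvuuu
  sorted[13] = wvwvwwwwuw$uvuuuwu
  sorted[14] = wvwwwwuw$uvuuuwuwv
  sorted[15] = wwuw$uvuuuwuwvwvww
  sorted[16] = wwwuw$uvuuuwuwvwvw
  sorted[17] = wwwwuw$uvuuuwuwvwv
sorted[17] = wwwwuw$uvuuuwuwvwv

Answer: wwwwuw$uvuuuwuwvwv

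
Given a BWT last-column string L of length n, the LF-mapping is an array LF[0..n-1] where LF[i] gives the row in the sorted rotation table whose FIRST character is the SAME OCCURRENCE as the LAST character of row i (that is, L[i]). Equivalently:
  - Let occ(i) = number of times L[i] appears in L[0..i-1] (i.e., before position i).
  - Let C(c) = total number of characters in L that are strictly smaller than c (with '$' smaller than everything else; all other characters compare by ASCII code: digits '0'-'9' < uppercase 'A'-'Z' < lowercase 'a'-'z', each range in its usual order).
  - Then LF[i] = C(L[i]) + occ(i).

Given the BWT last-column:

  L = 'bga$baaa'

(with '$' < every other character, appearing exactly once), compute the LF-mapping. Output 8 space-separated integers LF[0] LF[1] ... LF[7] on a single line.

Answer: 5 7 1 0 6 2 3 4

Derivation:
Char counts: '$':1, 'a':4, 'b':2, 'g':1
C (first-col start): C('$')=0, C('a')=1, C('b')=5, C('g')=7
L[0]='b': occ=0, LF[0]=C('b')+0=5+0=5
L[1]='g': occ=0, LF[1]=C('g')+0=7+0=7
L[2]='a': occ=0, LF[2]=C('a')+0=1+0=1
L[3]='$': occ=0, LF[3]=C('$')+0=0+0=0
L[4]='b': occ=1, LF[4]=C('b')+1=5+1=6
L[5]='a': occ=1, LF[5]=C('a')+1=1+1=2
L[6]='a': occ=2, LF[6]=C('a')+2=1+2=3
L[7]='a': occ=3, LF[7]=C('a')+3=1+3=4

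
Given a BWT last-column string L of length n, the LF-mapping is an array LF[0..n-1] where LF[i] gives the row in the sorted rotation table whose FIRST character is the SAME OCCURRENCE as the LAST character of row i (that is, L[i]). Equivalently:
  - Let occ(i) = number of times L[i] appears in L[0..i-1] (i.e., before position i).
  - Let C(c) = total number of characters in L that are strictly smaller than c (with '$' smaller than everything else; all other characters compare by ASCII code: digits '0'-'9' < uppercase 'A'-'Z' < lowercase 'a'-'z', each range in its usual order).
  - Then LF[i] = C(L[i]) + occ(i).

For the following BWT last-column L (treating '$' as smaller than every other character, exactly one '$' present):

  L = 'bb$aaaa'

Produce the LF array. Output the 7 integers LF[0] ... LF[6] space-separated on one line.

Answer: 5 6 0 1 2 3 4

Derivation:
Char counts: '$':1, 'a':4, 'b':2
C (first-col start): C('$')=0, C('a')=1, C('b')=5
L[0]='b': occ=0, LF[0]=C('b')+0=5+0=5
L[1]='b': occ=1, LF[1]=C('b')+1=5+1=6
L[2]='$': occ=0, LF[2]=C('$')+0=0+0=0
L[3]='a': occ=0, LF[3]=C('a')+0=1+0=1
L[4]='a': occ=1, LF[4]=C('a')+1=1+1=2
L[5]='a': occ=2, LF[5]=C('a')+2=1+2=3
L[6]='a': occ=3, LF[6]=C('a')+3=1+3=4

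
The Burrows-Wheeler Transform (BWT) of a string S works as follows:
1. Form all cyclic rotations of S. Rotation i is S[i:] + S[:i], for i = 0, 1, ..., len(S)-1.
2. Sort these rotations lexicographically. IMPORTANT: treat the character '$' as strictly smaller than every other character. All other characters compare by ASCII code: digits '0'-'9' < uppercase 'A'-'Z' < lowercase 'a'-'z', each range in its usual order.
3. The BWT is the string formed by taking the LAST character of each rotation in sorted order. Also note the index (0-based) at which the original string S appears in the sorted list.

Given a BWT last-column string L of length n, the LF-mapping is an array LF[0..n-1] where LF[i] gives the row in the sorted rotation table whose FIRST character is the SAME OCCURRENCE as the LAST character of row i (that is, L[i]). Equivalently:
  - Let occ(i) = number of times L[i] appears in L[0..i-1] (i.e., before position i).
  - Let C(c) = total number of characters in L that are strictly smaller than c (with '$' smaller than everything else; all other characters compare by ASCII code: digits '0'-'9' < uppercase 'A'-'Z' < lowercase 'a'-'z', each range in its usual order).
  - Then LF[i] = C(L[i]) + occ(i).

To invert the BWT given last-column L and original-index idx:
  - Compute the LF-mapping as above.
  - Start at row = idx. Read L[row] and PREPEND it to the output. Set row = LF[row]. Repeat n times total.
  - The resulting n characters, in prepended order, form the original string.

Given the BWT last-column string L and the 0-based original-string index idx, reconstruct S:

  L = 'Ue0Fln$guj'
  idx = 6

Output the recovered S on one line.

LF mapping: 3 4 1 2 7 8 0 5 9 6
Walk LF starting at row 6, prepending L[row]:
  step 1: row=6, L[6]='$', prepend. Next row=LF[6]=0
  step 2: row=0, L[0]='U', prepend. Next row=LF[0]=3
  step 3: row=3, L[3]='F', prepend. Next row=LF[3]=2
  step 4: row=2, L[2]='0', prepend. Next row=LF[2]=1
  step 5: row=1, L[1]='e', prepend. Next row=LF[1]=4
  step 6: row=4, L[4]='l', prepend. Next row=LF[4]=7
  step 7: row=7, L[7]='g', prepend. Next row=LF[7]=5
  step 8: row=5, L[5]='n', prepend. Next row=LF[5]=8
  step 9: row=8, L[8]='u', prepend. Next row=LF[8]=9
  step 10: row=9, L[9]='j', prepend. Next row=LF[9]=6
Reversed output: jungle0FU$

Answer: jungle0FU$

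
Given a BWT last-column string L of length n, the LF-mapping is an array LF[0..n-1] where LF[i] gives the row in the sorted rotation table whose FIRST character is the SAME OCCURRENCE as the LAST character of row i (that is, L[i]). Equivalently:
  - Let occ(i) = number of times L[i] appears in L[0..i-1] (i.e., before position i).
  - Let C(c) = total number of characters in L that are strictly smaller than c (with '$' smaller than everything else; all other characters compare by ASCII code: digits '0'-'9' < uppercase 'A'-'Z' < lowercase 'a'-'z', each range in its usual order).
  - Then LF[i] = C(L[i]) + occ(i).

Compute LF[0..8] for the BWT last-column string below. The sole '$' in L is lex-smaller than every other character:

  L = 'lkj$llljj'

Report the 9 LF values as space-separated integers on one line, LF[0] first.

Char counts: '$':1, 'j':3, 'k':1, 'l':4
C (first-col start): C('$')=0, C('j')=1, C('k')=4, C('l')=5
L[0]='l': occ=0, LF[0]=C('l')+0=5+0=5
L[1]='k': occ=0, LF[1]=C('k')+0=4+0=4
L[2]='j': occ=0, LF[2]=C('j')+0=1+0=1
L[3]='$': occ=0, LF[3]=C('$')+0=0+0=0
L[4]='l': occ=1, LF[4]=C('l')+1=5+1=6
L[5]='l': occ=2, LF[5]=C('l')+2=5+2=7
L[6]='l': occ=3, LF[6]=C('l')+3=5+3=8
L[7]='j': occ=1, LF[7]=C('j')+1=1+1=2
L[8]='j': occ=2, LF[8]=C('j')+2=1+2=3

Answer: 5 4 1 0 6 7 8 2 3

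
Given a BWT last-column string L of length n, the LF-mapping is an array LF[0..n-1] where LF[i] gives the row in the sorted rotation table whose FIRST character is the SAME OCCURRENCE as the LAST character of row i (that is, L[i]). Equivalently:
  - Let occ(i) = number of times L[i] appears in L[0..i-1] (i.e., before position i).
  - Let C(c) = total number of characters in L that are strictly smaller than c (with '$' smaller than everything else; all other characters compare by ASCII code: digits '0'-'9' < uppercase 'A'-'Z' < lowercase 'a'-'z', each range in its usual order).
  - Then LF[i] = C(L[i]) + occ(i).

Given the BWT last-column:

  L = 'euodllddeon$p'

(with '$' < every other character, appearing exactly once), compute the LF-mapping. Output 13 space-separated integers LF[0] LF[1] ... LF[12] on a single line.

Answer: 4 12 9 1 6 7 2 3 5 10 8 0 11

Derivation:
Char counts: '$':1, 'd':3, 'e':2, 'l':2, 'n':1, 'o':2, 'p':1, 'u':1
C (first-col start): C('$')=0, C('d')=1, C('e')=4, C('l')=6, C('n')=8, C('o')=9, C('p')=11, C('u')=12
L[0]='e': occ=0, LF[0]=C('e')+0=4+0=4
L[1]='u': occ=0, LF[1]=C('u')+0=12+0=12
L[2]='o': occ=0, LF[2]=C('o')+0=9+0=9
L[3]='d': occ=0, LF[3]=C('d')+0=1+0=1
L[4]='l': occ=0, LF[4]=C('l')+0=6+0=6
L[5]='l': occ=1, LF[5]=C('l')+1=6+1=7
L[6]='d': occ=1, LF[6]=C('d')+1=1+1=2
L[7]='d': occ=2, LF[7]=C('d')+2=1+2=3
L[8]='e': occ=1, LF[8]=C('e')+1=4+1=5
L[9]='o': occ=1, LF[9]=C('o')+1=9+1=10
L[10]='n': occ=0, LF[10]=C('n')+0=8+0=8
L[11]='$': occ=0, LF[11]=C('$')+0=0+0=0
L[12]='p': occ=0, LF[12]=C('p')+0=11+0=11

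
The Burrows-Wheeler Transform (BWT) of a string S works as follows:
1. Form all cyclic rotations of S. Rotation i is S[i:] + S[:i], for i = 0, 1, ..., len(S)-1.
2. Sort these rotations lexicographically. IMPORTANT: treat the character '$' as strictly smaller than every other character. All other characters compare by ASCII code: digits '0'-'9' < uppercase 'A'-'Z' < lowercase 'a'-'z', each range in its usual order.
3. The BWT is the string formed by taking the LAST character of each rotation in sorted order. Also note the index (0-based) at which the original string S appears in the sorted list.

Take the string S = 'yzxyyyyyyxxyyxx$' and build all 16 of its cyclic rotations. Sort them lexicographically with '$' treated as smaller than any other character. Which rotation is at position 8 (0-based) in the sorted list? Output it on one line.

Answer: yyxx$yzxyyyyyyxx

Derivation:
All 16 rotations (rotation i = S[i:]+S[:i]):
  rot[0] = yzxyyyyyyxxyyxx$
  rot[1] = zxyyyyyyxxyyxx$y
  rot[2] = xyyyyyyxxyyxx$yz
  rot[3] = yyyyyyxxyyxx$yzx
  rot[4] = yyyyyxxyyxx$yzxy
  rot[5] = yyyyxxyyxx$yzxyy
  rot[6] = yyyxxyyxx$yzxyyy
  rot[7] = yyxxyyxx$yzxyyyy
  rot[8] = yxxyyxx$yzxyyyyy
  rot[9] = xxyyxx$yzxyyyyyy
  rot[10] = xyyxx$yzxyyyyyyx
  rot[11] = yyxx$yzxyyyyyyxx
  rot[12] = yxx$yzxyyyyyyxxy
  rot[13] = xx$yzxyyyyyyxxyy
  rot[14] = x$yzxyyyyyyxxyyx
  rot[15] = $yzxyyyyyyxxyyxx
Sorted (with $ < everything):
  sorted[0] = $yzxyyyyyyxxyyxx
  sorted[1] = x$yzxyyyyyyxxyyx
  sorted[2] = xx$yzxyyyyyyxxyy
  sorted[3] = xxyyxx$yzxyyyyyy
  sorted[4] = xyyxx$yzxyyyyyyx
  sorted[5] = xyyyyyyxxyyxx$yz
  sorted[6] = yxx$yzxyyyyyyxxy
  sorted[7] = yxxyyxx$yzxyyyyy
  sorted[8] = yyxx$yzxyyyyyyxx
  sorted[9] = yyxxyyxx$yzxyyyy
  sorted[10] = yyyxxyyxx$yzxyyy
  sorted[11] = yyyyxxyyxx$yzxyy
  sorted[12] = yyyyyxxyyxx$yzxy
  sorted[13] = yyyyyyxxyyxx$yzx
  sorted[14] = yzxyyyyyyxxyyxx$
  sorted[15] = zxyyyyyyxxyyxx$y
sorted[8] = yyxx$yzxyyyyyyxx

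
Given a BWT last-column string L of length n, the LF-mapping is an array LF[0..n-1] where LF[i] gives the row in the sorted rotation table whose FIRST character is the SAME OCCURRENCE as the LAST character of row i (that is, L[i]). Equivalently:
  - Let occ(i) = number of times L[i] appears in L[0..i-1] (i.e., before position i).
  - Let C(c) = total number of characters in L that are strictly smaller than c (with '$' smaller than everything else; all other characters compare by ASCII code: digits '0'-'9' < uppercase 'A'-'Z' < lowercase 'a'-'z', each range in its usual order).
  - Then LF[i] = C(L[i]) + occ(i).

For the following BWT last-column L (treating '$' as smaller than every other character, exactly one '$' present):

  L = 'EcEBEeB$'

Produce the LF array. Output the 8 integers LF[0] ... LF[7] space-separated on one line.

Char counts: '$':1, 'B':2, 'E':3, 'c':1, 'e':1
C (first-col start): C('$')=0, C('B')=1, C('E')=3, C('c')=6, C('e')=7
L[0]='E': occ=0, LF[0]=C('E')+0=3+0=3
L[1]='c': occ=0, LF[1]=C('c')+0=6+0=6
L[2]='E': occ=1, LF[2]=C('E')+1=3+1=4
L[3]='B': occ=0, LF[3]=C('B')+0=1+0=1
L[4]='E': occ=2, LF[4]=C('E')+2=3+2=5
L[5]='e': occ=0, LF[5]=C('e')+0=7+0=7
L[6]='B': occ=1, LF[6]=C('B')+1=1+1=2
L[7]='$': occ=0, LF[7]=C('$')+0=0+0=0

Answer: 3 6 4 1 5 7 2 0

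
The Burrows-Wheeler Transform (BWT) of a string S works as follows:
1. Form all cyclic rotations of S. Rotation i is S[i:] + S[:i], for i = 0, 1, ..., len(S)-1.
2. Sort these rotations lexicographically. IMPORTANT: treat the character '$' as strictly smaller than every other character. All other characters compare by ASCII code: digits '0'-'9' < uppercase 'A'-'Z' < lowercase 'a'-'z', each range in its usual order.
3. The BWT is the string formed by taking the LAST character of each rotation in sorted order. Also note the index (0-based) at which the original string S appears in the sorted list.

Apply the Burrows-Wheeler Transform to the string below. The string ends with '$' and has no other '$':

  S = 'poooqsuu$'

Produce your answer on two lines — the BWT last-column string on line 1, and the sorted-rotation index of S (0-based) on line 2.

Answer: upoo$oqus
4

Derivation:
All 9 rotations (rotation i = S[i:]+S[:i]):
  rot[0] = poooqsuu$
  rot[1] = oooqsuu$p
  rot[2] = ooqsuu$po
  rot[3] = oqsuu$poo
  rot[4] = qsuu$pooo
  rot[5] = suu$poooq
  rot[6] = uu$poooqs
  rot[7] = u$poooqsu
  rot[8] = $poooqsuu
Sorted (with $ < everything):
  sorted[0] = $poooqsuu  (last char: 'u')
  sorted[1] = oooqsuu$p  (last char: 'p')
  sorted[2] = ooqsuu$po  (last char: 'o')
  sorted[3] = oqsuu$poo  (last char: 'o')
  sorted[4] = poooqsuu$  (last char: '$')
  sorted[5] = qsuu$pooo  (last char: 'o')
  sorted[6] = suu$poooq  (last char: 'q')
  sorted[7] = u$poooqsu  (last char: 'u')
  sorted[8] = uu$poooqs  (last char: 's')
Last column: upoo$oqus
Original string S is at sorted index 4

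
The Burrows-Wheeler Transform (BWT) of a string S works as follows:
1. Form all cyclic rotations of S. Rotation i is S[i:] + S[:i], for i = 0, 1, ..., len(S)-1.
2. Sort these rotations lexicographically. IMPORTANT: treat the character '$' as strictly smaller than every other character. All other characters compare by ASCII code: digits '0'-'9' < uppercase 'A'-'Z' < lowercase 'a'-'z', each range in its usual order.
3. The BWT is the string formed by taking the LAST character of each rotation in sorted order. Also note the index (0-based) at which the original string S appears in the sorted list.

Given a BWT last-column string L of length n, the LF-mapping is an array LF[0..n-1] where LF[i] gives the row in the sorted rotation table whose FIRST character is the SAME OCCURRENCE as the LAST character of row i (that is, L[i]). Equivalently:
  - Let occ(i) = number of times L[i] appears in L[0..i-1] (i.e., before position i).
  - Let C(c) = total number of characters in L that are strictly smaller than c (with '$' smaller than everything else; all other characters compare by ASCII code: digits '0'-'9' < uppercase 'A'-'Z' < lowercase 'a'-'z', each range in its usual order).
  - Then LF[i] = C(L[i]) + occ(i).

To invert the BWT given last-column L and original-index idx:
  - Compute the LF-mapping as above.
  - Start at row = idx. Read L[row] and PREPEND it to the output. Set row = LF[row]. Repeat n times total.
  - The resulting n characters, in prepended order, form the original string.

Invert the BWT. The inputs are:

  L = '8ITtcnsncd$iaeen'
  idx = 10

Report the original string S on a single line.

LF mapping: 1 2 3 15 5 11 14 12 6 7 0 10 4 8 9 13
Walk LF starting at row 10, prepending L[row]:
  step 1: row=10, L[10]='$', prepend. Next row=LF[10]=0
  step 2: row=0, L[0]='8', prepend. Next row=LF[0]=1
  step 3: row=1, L[1]='I', prepend. Next row=LF[1]=2
  step 4: row=2, L[2]='T', prepend. Next row=LF[2]=3
  step 5: row=3, L[3]='t', prepend. Next row=LF[3]=15
  step 6: row=15, L[15]='n', prepend. Next row=LF[15]=13
  step 7: row=13, L[13]='e', prepend. Next row=LF[13]=8
  step 8: row=8, L[8]='c', prepend. Next row=LF[8]=6
  step 9: row=6, L[6]='s', prepend. Next row=LF[6]=14
  step 10: row=14, L[14]='e', prepend. Next row=LF[14]=9
  step 11: row=9, L[9]='d', prepend. Next row=LF[9]=7
  step 12: row=7, L[7]='n', prepend. Next row=LF[7]=12
  step 13: row=12, L[12]='a', prepend. Next row=LF[12]=4
  step 14: row=4, L[4]='c', prepend. Next row=LF[4]=5
  step 15: row=5, L[5]='n', prepend. Next row=LF[5]=11
  step 16: row=11, L[11]='i', prepend. Next row=LF[11]=10
Reversed output: incandescentTI8$

Answer: incandescentTI8$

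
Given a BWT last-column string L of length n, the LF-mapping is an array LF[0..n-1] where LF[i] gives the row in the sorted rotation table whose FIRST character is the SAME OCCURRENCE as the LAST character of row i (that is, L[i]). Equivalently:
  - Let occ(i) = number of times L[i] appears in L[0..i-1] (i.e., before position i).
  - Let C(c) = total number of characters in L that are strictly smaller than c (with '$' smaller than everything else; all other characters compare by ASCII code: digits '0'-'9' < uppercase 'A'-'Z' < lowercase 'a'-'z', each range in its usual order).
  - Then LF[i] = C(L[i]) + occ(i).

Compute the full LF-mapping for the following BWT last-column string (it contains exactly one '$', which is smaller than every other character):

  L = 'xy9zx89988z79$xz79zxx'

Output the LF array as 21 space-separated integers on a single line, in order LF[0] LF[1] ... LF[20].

Answer: 11 16 6 17 12 3 7 8 4 5 18 1 9 0 13 19 2 10 20 14 15

Derivation:
Char counts: '$':1, '7':2, '8':3, '9':5, 'x':5, 'y':1, 'z':4
C (first-col start): C('$')=0, C('7')=1, C('8')=3, C('9')=6, C('x')=11, C('y')=16, C('z')=17
L[0]='x': occ=0, LF[0]=C('x')+0=11+0=11
L[1]='y': occ=0, LF[1]=C('y')+0=16+0=16
L[2]='9': occ=0, LF[2]=C('9')+0=6+0=6
L[3]='z': occ=0, LF[3]=C('z')+0=17+0=17
L[4]='x': occ=1, LF[4]=C('x')+1=11+1=12
L[5]='8': occ=0, LF[5]=C('8')+0=3+0=3
L[6]='9': occ=1, LF[6]=C('9')+1=6+1=7
L[7]='9': occ=2, LF[7]=C('9')+2=6+2=8
L[8]='8': occ=1, LF[8]=C('8')+1=3+1=4
L[9]='8': occ=2, LF[9]=C('8')+2=3+2=5
L[10]='z': occ=1, LF[10]=C('z')+1=17+1=18
L[11]='7': occ=0, LF[11]=C('7')+0=1+0=1
L[12]='9': occ=3, LF[12]=C('9')+3=6+3=9
L[13]='$': occ=0, LF[13]=C('$')+0=0+0=0
L[14]='x': occ=2, LF[14]=C('x')+2=11+2=13
L[15]='z': occ=2, LF[15]=C('z')+2=17+2=19
L[16]='7': occ=1, LF[16]=C('7')+1=1+1=2
L[17]='9': occ=4, LF[17]=C('9')+4=6+4=10
L[18]='z': occ=3, LF[18]=C('z')+3=17+3=20
L[19]='x': occ=3, LF[19]=C('x')+3=11+3=14
L[20]='x': occ=4, LF[20]=C('x')+4=11+4=15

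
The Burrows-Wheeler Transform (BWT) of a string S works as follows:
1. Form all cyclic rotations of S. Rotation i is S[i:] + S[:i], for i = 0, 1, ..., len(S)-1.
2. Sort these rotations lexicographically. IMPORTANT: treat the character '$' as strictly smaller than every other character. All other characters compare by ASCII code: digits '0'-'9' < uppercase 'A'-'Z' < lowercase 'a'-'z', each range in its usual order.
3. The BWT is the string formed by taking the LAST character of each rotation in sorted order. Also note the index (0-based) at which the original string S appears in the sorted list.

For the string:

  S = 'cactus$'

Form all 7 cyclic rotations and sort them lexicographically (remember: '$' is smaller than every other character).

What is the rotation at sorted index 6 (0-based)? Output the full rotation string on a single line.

Answer: us$cact

Derivation:
All 7 rotations (rotation i = S[i:]+S[:i]):
  rot[0] = cactus$
  rot[1] = actus$c
  rot[2] = ctus$ca
  rot[3] = tus$cac
  rot[4] = us$cact
  rot[5] = s$cactu
  rot[6] = $cactus
Sorted (with $ < everything):
  sorted[0] = $cactus
  sorted[1] = actus$c
  sorted[2] = cactus$
  sorted[3] = ctus$ca
  sorted[4] = s$cactu
  sorted[5] = tus$cac
  sorted[6] = us$cact
sorted[6] = us$cact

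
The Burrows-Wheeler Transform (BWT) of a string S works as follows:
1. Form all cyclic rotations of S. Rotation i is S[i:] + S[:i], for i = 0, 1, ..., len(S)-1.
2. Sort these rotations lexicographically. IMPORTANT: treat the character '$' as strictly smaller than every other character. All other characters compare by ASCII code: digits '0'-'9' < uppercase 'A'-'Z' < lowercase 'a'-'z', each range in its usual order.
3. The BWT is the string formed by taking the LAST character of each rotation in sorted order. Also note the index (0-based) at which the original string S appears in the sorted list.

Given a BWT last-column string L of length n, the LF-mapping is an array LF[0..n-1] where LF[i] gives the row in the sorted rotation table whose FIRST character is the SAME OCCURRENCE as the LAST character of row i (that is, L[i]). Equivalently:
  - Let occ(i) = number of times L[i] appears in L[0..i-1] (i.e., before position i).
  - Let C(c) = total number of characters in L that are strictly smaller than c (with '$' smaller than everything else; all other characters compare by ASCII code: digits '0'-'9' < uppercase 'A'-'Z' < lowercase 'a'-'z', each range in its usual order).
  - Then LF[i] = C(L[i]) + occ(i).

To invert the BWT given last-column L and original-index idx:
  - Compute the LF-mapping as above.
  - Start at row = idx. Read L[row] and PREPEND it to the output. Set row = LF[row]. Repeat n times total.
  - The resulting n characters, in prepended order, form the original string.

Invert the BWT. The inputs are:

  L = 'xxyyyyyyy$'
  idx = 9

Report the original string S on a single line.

Answer: yyyyyyyxx$

Derivation:
LF mapping: 1 2 3 4 5 6 7 8 9 0
Walk LF starting at row 9, prepending L[row]:
  step 1: row=9, L[9]='$', prepend. Next row=LF[9]=0
  step 2: row=0, L[0]='x', prepend. Next row=LF[0]=1
  step 3: row=1, L[1]='x', prepend. Next row=LF[1]=2
  step 4: row=2, L[2]='y', prepend. Next row=LF[2]=3
  step 5: row=3, L[3]='y', prepend. Next row=LF[3]=4
  step 6: row=4, L[4]='y', prepend. Next row=LF[4]=5
  step 7: row=5, L[5]='y', prepend. Next row=LF[5]=6
  step 8: row=6, L[6]='y', prepend. Next row=LF[6]=7
  step 9: row=7, L[7]='y', prepend. Next row=LF[7]=8
  step 10: row=8, L[8]='y', prepend. Next row=LF[8]=9
Reversed output: yyyyyyyxx$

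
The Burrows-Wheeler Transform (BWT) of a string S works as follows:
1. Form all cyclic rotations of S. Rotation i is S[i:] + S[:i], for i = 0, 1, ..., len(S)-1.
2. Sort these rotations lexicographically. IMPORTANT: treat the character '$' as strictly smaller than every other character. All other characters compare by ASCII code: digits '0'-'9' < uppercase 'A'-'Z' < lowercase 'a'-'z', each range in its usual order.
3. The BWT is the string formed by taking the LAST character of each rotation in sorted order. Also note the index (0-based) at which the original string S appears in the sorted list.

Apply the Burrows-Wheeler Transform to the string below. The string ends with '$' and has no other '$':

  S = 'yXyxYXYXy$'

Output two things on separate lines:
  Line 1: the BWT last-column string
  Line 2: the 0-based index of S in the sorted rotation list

All 10 rotations (rotation i = S[i:]+S[:i]):
  rot[0] = yXyxYXYXy$
  rot[1] = XyxYXYXy$y
  rot[2] = yxYXYXy$yX
  rot[3] = xYXYXy$yXy
  rot[4] = YXYXy$yXyx
  rot[5] = XYXy$yXyxY
  rot[6] = YXy$yXyxYX
  rot[7] = Xy$yXyxYXY
  rot[8] = y$yXyxYXYX
  rot[9] = $yXyxYXYXy
Sorted (with $ < everything):
  sorted[0] = $yXyxYXYXy  (last char: 'y')
  sorted[1] = XYXy$yXyxY  (last char: 'Y')
  sorted[2] = Xy$yXyxYXY  (last char: 'Y')
  sorted[3] = XyxYXYXy$y  (last char: 'y')
  sorted[4] = YXYXy$yXyx  (last char: 'x')
  sorted[5] = YXy$yXyxYX  (last char: 'X')
  sorted[6] = xYXYXy$yXy  (last char: 'y')
  sorted[7] = y$yXyxYXYX  (last char: 'X')
  sorted[8] = yXyxYXYXy$  (last char: '$')
  sorted[9] = yxYXYXy$yX  (last char: 'X')
Last column: yYYyxXyX$X
Original string S is at sorted index 8

Answer: yYYyxXyX$X
8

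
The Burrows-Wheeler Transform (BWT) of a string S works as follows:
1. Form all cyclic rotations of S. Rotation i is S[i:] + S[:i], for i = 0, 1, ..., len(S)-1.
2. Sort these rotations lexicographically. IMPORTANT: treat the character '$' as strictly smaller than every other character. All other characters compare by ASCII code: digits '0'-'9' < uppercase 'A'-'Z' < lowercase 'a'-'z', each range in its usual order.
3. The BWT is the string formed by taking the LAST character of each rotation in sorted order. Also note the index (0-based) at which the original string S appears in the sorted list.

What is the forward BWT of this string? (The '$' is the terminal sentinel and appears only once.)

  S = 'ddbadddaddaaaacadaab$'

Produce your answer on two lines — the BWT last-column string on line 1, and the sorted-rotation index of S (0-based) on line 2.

Answer: bdadaaacdbadadaddad$a
19

Derivation:
All 21 rotations (rotation i = S[i:]+S[:i]):
  rot[0] = ddbadddaddaaaacadaab$
  rot[1] = dbadddaddaaaacadaab$d
  rot[2] = badddaddaaaacadaab$dd
  rot[3] = adddaddaaaacadaab$ddb
  rot[4] = dddaddaaaacadaab$ddba
  rot[5] = ddaddaaaacadaab$ddbad
  rot[6] = daddaaaacadaab$ddbadd
  rot[7] = addaaaacadaab$ddbaddd
  rot[8] = ddaaaacadaab$ddbaddda
  rot[9] = daaaacadaab$ddbadddad
  rot[10] = aaaacadaab$ddbadddadd
  rot[11] = aaacadaab$ddbadddadda
  rot[12] = aacadaab$ddbadddaddaa
  rot[13] = acadaab$ddbadddaddaaa
  rot[14] = cadaab$ddbadddaddaaaa
  rot[15] = adaab$ddbadddaddaaaac
  rot[16] = daab$ddbadddaddaaaaca
  rot[17] = aab$ddbadddaddaaaacad
  rot[18] = ab$ddbadddaddaaaacada
  rot[19] = b$ddbadddaddaaaacadaa
  rot[20] = $ddbadddaddaaaacadaab
Sorted (with $ < everything):
  sorted[0] = $ddbadddaddaaaacadaab  (last char: 'b')
  sorted[1] = aaaacadaab$ddbadddadd  (last char: 'd')
  sorted[2] = aaacadaab$ddbadddadda  (last char: 'a')
  sorted[3] = aab$ddbadddaddaaaacad  (last char: 'd')
  sorted[4] = aacadaab$ddbadddaddaa  (last char: 'a')
  sorted[5] = ab$ddbadddaddaaaacada  (last char: 'a')
  sorted[6] = acadaab$ddbadddaddaaa  (last char: 'a')
  sorted[7] = adaab$ddbadddaddaaaac  (last char: 'c')
  sorted[8] = addaaaacadaab$ddbaddd  (last char: 'd')
  sorted[9] = adddaddaaaacadaab$ddb  (last char: 'b')
  sorted[10] = b$ddbadddaddaaaacadaa  (last char: 'a')
  sorted[11] = badddaddaaaacadaab$dd  (last char: 'd')
  sorted[12] = cadaab$ddbadddaddaaaa  (last char: 'a')
  sorted[13] = daaaacadaab$ddbadddad  (last char: 'd')
  sorted[14] = daab$ddbadddaddaaaaca  (last char: 'a')
  sorted[15] = daddaaaacadaab$ddbadd  (last char: 'd')
  sorted[16] = dbadddaddaaaacadaab$d  (last char: 'd')
  sorted[17] = ddaaaacadaab$ddbaddda  (last char: 'a')
  sorted[18] = ddaddaaaacadaab$ddbad  (last char: 'd')
  sorted[19] = ddbadddaddaaaacadaab$  (last char: '$')
  sorted[20] = dddaddaaaacadaab$ddba  (last char: 'a')
Last column: bdadaaacdbadadaddad$a
Original string S is at sorted index 19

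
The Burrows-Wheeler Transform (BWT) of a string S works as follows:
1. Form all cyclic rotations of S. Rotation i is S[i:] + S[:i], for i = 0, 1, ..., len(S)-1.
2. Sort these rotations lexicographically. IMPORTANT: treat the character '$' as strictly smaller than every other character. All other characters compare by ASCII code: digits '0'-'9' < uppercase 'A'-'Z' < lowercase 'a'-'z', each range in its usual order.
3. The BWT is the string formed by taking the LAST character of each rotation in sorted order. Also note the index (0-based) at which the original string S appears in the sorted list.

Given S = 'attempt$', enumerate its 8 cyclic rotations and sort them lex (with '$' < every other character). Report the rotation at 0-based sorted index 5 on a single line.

All 8 rotations (rotation i = S[i:]+S[:i]):
  rot[0] = attempt$
  rot[1] = ttempt$a
  rot[2] = tempt$at
  rot[3] = empt$att
  rot[4] = mpt$atte
  rot[5] = pt$attem
  rot[6] = t$attemp
  rot[7] = $attempt
Sorted (with $ < everything):
  sorted[0] = $attempt
  sorted[1] = attempt$
  sorted[2] = empt$att
  sorted[3] = mpt$atte
  sorted[4] = pt$attem
  sorted[5] = t$attemp
  sorted[6] = tempt$at
  sorted[7] = ttempt$a
sorted[5] = t$attemp

Answer: t$attemp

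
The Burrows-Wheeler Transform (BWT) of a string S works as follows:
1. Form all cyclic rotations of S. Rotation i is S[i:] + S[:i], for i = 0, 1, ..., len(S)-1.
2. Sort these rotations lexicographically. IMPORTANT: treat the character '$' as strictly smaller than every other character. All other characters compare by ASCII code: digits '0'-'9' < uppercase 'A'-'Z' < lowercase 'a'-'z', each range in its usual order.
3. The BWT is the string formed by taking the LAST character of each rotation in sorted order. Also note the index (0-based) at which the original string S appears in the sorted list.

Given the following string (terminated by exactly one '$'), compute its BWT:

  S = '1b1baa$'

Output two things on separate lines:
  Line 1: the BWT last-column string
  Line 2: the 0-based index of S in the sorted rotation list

Answer: a$bab11
1

Derivation:
All 7 rotations (rotation i = S[i:]+S[:i]):
  rot[0] = 1b1baa$
  rot[1] = b1baa$1
  rot[2] = 1baa$1b
  rot[3] = baa$1b1
  rot[4] = aa$1b1b
  rot[5] = a$1b1ba
  rot[6] = $1b1baa
Sorted (with $ < everything):
  sorted[0] = $1b1baa  (last char: 'a')
  sorted[1] = 1b1baa$  (last char: '$')
  sorted[2] = 1baa$1b  (last char: 'b')
  sorted[3] = a$1b1ba  (last char: 'a')
  sorted[4] = aa$1b1b  (last char: 'b')
  sorted[5] = b1baa$1  (last char: '1')
  sorted[6] = baa$1b1  (last char: '1')
Last column: a$bab11
Original string S is at sorted index 1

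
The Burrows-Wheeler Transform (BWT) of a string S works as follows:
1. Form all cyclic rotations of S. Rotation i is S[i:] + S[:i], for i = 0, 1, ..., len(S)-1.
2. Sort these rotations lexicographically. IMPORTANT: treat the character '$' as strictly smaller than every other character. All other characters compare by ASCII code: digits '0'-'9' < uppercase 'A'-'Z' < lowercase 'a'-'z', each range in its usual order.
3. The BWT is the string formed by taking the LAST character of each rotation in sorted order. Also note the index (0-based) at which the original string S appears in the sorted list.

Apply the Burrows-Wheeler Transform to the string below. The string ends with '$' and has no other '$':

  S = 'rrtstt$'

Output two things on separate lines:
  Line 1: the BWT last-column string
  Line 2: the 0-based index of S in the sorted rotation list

All 7 rotations (rotation i = S[i:]+S[:i]):
  rot[0] = rrtstt$
  rot[1] = rtstt$r
  rot[2] = tstt$rr
  rot[3] = stt$rrt
  rot[4] = tt$rrts
  rot[5] = t$rrtst
  rot[6] = $rrtstt
Sorted (with $ < everything):
  sorted[0] = $rrtstt  (last char: 't')
  sorted[1] = rrtstt$  (last char: '$')
  sorted[2] = rtstt$r  (last char: 'r')
  sorted[3] = stt$rrt  (last char: 't')
  sorted[4] = t$rrtst  (last char: 't')
  sorted[5] = tstt$rr  (last char: 'r')
  sorted[6] = tt$rrts  (last char: 's')
Last column: t$rttrs
Original string S is at sorted index 1

Answer: t$rttrs
1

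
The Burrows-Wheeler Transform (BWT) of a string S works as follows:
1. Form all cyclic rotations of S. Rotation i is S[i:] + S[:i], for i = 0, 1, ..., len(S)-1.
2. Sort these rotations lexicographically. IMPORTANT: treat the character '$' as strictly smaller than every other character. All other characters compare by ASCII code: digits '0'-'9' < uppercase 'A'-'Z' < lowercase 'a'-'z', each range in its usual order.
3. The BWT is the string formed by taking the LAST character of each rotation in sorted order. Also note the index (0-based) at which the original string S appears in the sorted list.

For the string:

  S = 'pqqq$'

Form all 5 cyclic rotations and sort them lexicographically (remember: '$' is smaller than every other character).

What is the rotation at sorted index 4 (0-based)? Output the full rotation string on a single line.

Answer: qqq$p

Derivation:
All 5 rotations (rotation i = S[i:]+S[:i]):
  rot[0] = pqqq$
  rot[1] = qqq$p
  rot[2] = qq$pq
  rot[3] = q$pqq
  rot[4] = $pqqq
Sorted (with $ < everything):
  sorted[0] = $pqqq
  sorted[1] = pqqq$
  sorted[2] = q$pqq
  sorted[3] = qq$pq
  sorted[4] = qqq$p
sorted[4] = qqq$p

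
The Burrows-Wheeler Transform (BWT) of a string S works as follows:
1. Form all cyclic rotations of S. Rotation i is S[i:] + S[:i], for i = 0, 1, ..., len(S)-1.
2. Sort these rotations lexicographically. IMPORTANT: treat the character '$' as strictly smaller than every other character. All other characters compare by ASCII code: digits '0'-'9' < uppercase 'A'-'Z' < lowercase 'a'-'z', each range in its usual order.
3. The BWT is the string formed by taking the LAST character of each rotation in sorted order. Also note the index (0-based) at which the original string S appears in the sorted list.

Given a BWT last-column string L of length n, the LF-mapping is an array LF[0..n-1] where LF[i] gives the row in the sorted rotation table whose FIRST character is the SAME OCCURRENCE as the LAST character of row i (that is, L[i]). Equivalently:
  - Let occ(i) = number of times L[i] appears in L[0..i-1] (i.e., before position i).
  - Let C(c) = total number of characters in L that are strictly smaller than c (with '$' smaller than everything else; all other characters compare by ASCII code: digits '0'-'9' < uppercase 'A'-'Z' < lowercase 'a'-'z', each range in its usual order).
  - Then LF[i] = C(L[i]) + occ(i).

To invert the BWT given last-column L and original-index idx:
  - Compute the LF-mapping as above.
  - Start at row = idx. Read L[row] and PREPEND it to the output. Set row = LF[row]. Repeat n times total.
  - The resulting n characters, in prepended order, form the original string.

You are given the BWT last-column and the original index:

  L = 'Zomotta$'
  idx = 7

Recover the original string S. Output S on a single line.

Answer: tomatoZ$

Derivation:
LF mapping: 1 4 3 5 6 7 2 0
Walk LF starting at row 7, prepending L[row]:
  step 1: row=7, L[7]='$', prepend. Next row=LF[7]=0
  step 2: row=0, L[0]='Z', prepend. Next row=LF[0]=1
  step 3: row=1, L[1]='o', prepend. Next row=LF[1]=4
  step 4: row=4, L[4]='t', prepend. Next row=LF[4]=6
  step 5: row=6, L[6]='a', prepend. Next row=LF[6]=2
  step 6: row=2, L[2]='m', prepend. Next row=LF[2]=3
  step 7: row=3, L[3]='o', prepend. Next row=LF[3]=5
  step 8: row=5, L[5]='t', prepend. Next row=LF[5]=7
Reversed output: tomatoZ$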